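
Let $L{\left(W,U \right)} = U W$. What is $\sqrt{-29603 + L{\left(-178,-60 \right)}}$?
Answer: $i \sqrt{18923} \approx 137.56 i$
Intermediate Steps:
$\sqrt{-29603 + L{\left(-178,-60 \right)}} = \sqrt{-29603 - -10680} = \sqrt{-29603 + 10680} = \sqrt{-18923} = i \sqrt{18923}$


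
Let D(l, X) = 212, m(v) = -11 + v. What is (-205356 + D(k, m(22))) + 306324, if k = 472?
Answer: 101180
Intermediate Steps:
(-205356 + D(k, m(22))) + 306324 = (-205356 + 212) + 306324 = -205144 + 306324 = 101180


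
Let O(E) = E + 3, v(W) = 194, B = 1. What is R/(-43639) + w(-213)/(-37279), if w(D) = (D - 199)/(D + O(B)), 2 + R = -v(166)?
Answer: 1509117688/340005020729 ≈ 0.0044385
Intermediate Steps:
O(E) = 3 + E
R = -196 (R = -2 - 1*194 = -2 - 194 = -196)
w(D) = (-199 + D)/(4 + D) (w(D) = (D - 199)/(D + (3 + 1)) = (-199 + D)/(D + 4) = (-199 + D)/(4 + D))
R/(-43639) + w(-213)/(-37279) = -196/(-43639) + ((-199 - 213)/(4 - 213))/(-37279) = -196*(-1/43639) + (-412/(-209))*(-1/37279) = 196/43639 - 1/209*(-412)*(-1/37279) = 196/43639 + (412/209)*(-1/37279) = 196/43639 - 412/7791311 = 1509117688/340005020729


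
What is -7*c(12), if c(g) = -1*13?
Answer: 91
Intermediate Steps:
c(g) = -13
-7*c(12) = -7*(-13) = 91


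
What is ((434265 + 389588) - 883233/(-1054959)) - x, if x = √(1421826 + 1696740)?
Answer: 289710673420/351653 - √3118566 ≈ 8.2209e+5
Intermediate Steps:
x = √3118566 ≈ 1765.9
((434265 + 389588) - 883233/(-1054959)) - x = ((434265 + 389588) - 883233/(-1054959)) - √3118566 = (823853 - 883233*(-1/1054959)) - √3118566 = (823853 + 294411/351653) - √3118566 = 289710673420/351653 - √3118566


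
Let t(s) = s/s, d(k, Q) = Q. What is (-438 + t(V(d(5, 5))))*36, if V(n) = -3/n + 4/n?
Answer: -15732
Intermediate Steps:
V(n) = 1/n
t(s) = 1
(-438 + t(V(d(5, 5))))*36 = (-438 + 1)*36 = -437*36 = -15732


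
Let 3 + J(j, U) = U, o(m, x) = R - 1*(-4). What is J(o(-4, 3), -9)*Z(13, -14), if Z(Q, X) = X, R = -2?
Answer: 168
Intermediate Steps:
o(m, x) = 2 (o(m, x) = -2 - 1*(-4) = -2 + 4 = 2)
J(j, U) = -3 + U
J(o(-4, 3), -9)*Z(13, -14) = (-3 - 9)*(-14) = -12*(-14) = 168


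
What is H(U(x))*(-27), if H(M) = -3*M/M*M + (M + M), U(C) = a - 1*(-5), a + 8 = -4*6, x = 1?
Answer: -729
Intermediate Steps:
a = -32 (a = -8 - 4*6 = -8 - 24 = -32)
U(C) = -27 (U(C) = -32 - 1*(-5) = -32 + 5 = -27)
H(M) = -M (H(M) = -3*M + 2*M = -M)
H(U(x))*(-27) = -1*(-27)*(-27) = 27*(-27) = -729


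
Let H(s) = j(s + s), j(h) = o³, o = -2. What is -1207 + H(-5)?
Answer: -1215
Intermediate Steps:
j(h) = -8 (j(h) = (-2)³ = -8)
H(s) = -8
-1207 + H(-5) = -1207 - 8 = -1215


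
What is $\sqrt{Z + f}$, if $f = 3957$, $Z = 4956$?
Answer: $\sqrt{8913} \approx 94.409$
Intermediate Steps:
$\sqrt{Z + f} = \sqrt{4956 + 3957} = \sqrt{8913}$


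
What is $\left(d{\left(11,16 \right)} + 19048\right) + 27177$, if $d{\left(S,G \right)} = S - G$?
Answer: $46220$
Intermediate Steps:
$\left(d{\left(11,16 \right)} + 19048\right) + 27177 = \left(\left(11 - 16\right) + 19048\right) + 27177 = \left(-5 + 19048\right) + 27177 = 19043 + 27177 = 46220$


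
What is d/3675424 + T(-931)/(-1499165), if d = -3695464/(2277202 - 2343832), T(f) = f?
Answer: 5838398995757/9178394140164120 ≈ 0.00063610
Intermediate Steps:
d = 1847732/33315 (d = -3695464/(-66630) = -3695464*(-1/66630) = 1847732/33315 ≈ 55.462)
d/3675424 + T(-931)/(-1499165) = (1847732/33315)/3675424 - 931/(-1499165) = (1847732/33315)*(1/3675424) - 931*(-1/1499165) = 461933/30611687640 + 931/1499165 = 5838398995757/9178394140164120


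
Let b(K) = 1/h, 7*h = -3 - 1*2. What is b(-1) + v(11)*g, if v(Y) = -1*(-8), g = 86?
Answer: 3433/5 ≈ 686.60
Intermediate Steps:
h = -5/7 (h = (-3 - 1*2)/7 = (-3 - 2)/7 = (1/7)*(-5) = -5/7 ≈ -0.71429)
b(K) = -7/5 (b(K) = 1/(-5/7) = -7/5)
v(Y) = 8
b(-1) + v(11)*g = -7/5 + 8*86 = -7/5 + 688 = 3433/5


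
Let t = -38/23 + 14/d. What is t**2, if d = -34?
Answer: 651249/152881 ≈ 4.2598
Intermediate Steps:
t = -807/391 (t = -38/23 + 14/(-34) = -38*1/23 + 14*(-1/34) = -38/23 - 7/17 = -807/391 ≈ -2.0639)
t**2 = (-807/391)**2 = 651249/152881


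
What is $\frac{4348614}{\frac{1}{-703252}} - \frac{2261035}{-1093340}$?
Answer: $- \frac{668724243971394097}{218668} \approx -3.0582 \cdot 10^{12}$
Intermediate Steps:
$\frac{4348614}{\frac{1}{-703252}} - \frac{2261035}{-1093340} = \frac{4348614}{- \frac{1}{703252}} - - \frac{452207}{218668} = 4348614 \left(-703252\right) + \frac{452207}{218668} = -3058171492728 + \frac{452207}{218668} = - \frac{668724243971394097}{218668}$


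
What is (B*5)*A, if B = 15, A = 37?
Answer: 2775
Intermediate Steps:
(B*5)*A = (15*5)*37 = 75*37 = 2775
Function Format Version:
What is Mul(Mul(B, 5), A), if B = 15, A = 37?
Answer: 2775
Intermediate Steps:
Mul(Mul(B, 5), A) = Mul(Mul(15, 5), 37) = Mul(75, 37) = 2775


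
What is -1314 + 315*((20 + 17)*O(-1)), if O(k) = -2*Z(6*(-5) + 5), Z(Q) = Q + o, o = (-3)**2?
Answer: 371646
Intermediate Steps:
o = 9
Z(Q) = 9 + Q (Z(Q) = Q + 9 = 9 + Q)
O(k) = 32 (O(k) = -2*(9 + (6*(-5) + 5)) = -2*(9 + (-30 + 5)) = -2*(9 - 25) = -2*(-16) = 32)
-1314 + 315*((20 + 17)*O(-1)) = -1314 + 315*((20 + 17)*32) = -1314 + 315*(37*32) = -1314 + 315*1184 = -1314 + 372960 = 371646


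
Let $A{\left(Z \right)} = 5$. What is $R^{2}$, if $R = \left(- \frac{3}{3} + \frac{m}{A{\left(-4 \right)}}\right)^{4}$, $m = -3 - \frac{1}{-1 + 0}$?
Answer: $\frac{5764801}{390625} \approx 14.758$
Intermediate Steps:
$m = -2$ ($m = -3 - \frac{1}{-1} = -3 - -1 = -3 + 1 = -2$)
$R = \frac{2401}{625}$ ($R = \left(- \frac{3}{3} - \frac{2}{5}\right)^{4} = \left(\left(-3\right) \frac{1}{3} - \frac{2}{5}\right)^{4} = \left(-1 - \frac{2}{5}\right)^{4} = \left(- \frac{7}{5}\right)^{4} = \frac{2401}{625} \approx 3.8416$)
$R^{2} = \left(\frac{2401}{625}\right)^{2} = \frac{5764801}{390625}$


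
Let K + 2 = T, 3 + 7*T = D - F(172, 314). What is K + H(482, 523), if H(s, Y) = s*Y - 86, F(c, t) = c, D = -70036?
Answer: 1693775/7 ≈ 2.4197e+5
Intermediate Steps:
T = -70211/7 (T = -3/7 + (-70036 - 1*172)/7 = -3/7 + (-70036 - 172)/7 = -3/7 + (1/7)*(-70208) = -3/7 - 70208/7 = -70211/7 ≈ -10030.)
H(s, Y) = -86 + Y*s (H(s, Y) = Y*s - 86 = -86 + Y*s)
K = -70225/7 (K = -2 - 70211/7 = -70225/7 ≈ -10032.)
K + H(482, 523) = -70225/7 + (-86 + 523*482) = -70225/7 + (-86 + 252086) = -70225/7 + 252000 = 1693775/7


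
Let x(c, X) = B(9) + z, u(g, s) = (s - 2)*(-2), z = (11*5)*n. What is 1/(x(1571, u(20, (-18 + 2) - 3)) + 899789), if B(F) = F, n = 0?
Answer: 1/899798 ≈ 1.1114e-6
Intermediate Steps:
z = 0 (z = (11*5)*0 = 55*0 = 0)
u(g, s) = 4 - 2*s (u(g, s) = (-2 + s)*(-2) = 4 - 2*s)
x(c, X) = 9 (x(c, X) = 9 + 0 = 9)
1/(x(1571, u(20, (-18 + 2) - 3)) + 899789) = 1/(9 + 899789) = 1/899798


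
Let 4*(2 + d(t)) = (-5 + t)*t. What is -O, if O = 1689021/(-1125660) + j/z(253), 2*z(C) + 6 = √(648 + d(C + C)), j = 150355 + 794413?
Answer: -8435850680229/48018029060 - 1889536*√256090/127973 ≈ -7647.6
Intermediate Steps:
d(t) = -2 + t*(-5 + t)/4 (d(t) = -2 + ((-5 + t)*t)/4 = -2 + (t*(-5 + t))/4 = -2 + t*(-5 + t)/4)
j = 944768
z(C) = -3 + √(646 + C² - 5*C/2)/2 (z(C) = -3 + √(648 + (-2 - 5*(C + C)/4 + (C + C)²/4))/2 = -3 + √(648 + (-2 - 5*C/2 + (2*C)²/4))/2 = -3 + √(648 + (-2 - 5*C/2 + (4*C²)/4))/2 = -3 + √(648 + (-2 - 5*C/2 + C²))/2 = -3 + √(648 + (-2 + C² - 5*C/2))/2 = -3 + √(646 + C² - 5*C/2)/2)
O = -563007/375220 + 944768/(-3 + √256090/4) (O = 1689021/(-1125660) + 944768/(-3 + √(2584 - 10*253 + 4*253²)/4) = 1689021*(-1/1125660) + 944768/(-3 + √(2584 - 2530 + 4*64009)/4) = -563007/375220 + 944768/(-3 + √(2584 - 2530 + 256036)/4) = -563007/375220 + 944768/(-3 + √256090/4) ≈ 7647.6)
-O = -(8435850680229/48018029060 + 1889536*√256090/127973) = -8435850680229/48018029060 - 1889536*√256090/127973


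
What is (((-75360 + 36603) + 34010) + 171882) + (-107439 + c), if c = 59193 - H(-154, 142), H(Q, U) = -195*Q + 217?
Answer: 88642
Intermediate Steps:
H(Q, U) = 217 - 195*Q
c = 28946 (c = 59193 - (217 - 195*(-154)) = 59193 - (217 + 30030) = 59193 - 1*30247 = 59193 - 30247 = 28946)
(((-75360 + 36603) + 34010) + 171882) + (-107439 + c) = (((-75360 + 36603) + 34010) + 171882) + (-107439 + 28946) = ((-38757 + 34010) + 171882) - 78493 = (-4747 + 171882) - 78493 = 167135 - 78493 = 88642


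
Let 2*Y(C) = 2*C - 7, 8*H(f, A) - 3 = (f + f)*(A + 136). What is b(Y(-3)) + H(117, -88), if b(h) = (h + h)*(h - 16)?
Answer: 13575/8 ≈ 1696.9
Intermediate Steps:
H(f, A) = 3/8 + f*(136 + A)/4 (H(f, A) = 3/8 + ((f + f)*(A + 136))/8 = 3/8 + ((2*f)*(136 + A))/8 = 3/8 + (2*f*(136 + A))/8 = 3/8 + f*(136 + A)/4)
Y(C) = -7/2 + C (Y(C) = (2*C - 7)/2 = (-7 + 2*C)/2 = -7/2 + C)
b(h) = 2*h*(-16 + h) (b(h) = (2*h)*(-16 + h) = 2*h*(-16 + h))
b(Y(-3)) + H(117, -88) = 2*(-7/2 - 3)*(-16 + (-7/2 - 3)) + (3/8 + 34*117 + (¼)*(-88)*117) = 2*(-13/2)*(-16 - 13/2) + (3/8 + 3978 - 2574) = 2*(-13/2)*(-45/2) + 11235/8 = 585/2 + 11235/8 = 13575/8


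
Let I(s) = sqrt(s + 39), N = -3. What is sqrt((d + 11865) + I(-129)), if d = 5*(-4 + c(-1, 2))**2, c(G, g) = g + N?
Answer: sqrt(11990 + 3*I*sqrt(10)) ≈ 109.5 + 0.0433*I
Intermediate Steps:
c(G, g) = -3 + g (c(G, g) = g - 3 = -3 + g)
I(s) = sqrt(39 + s)
d = 125 (d = 5*(-4 + (-3 + 2))**2 = 5*(-4 - 1)**2 = 5*(-5)**2 = 5*25 = 125)
sqrt((d + 11865) + I(-129)) = sqrt((125 + 11865) + sqrt(39 - 129)) = sqrt(11990 + sqrt(-90)) = sqrt(11990 + 3*I*sqrt(10))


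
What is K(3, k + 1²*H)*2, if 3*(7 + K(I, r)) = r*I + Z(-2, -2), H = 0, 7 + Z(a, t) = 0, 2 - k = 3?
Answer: -62/3 ≈ -20.667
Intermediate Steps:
k = -1 (k = 2 - 1*3 = 2 - 3 = -1)
Z(a, t) = -7 (Z(a, t) = -7 + 0 = -7)
K(I, r) = -28/3 + I*r/3 (K(I, r) = -7 + (r*I - 7)/3 = -7 + (I*r - 7)/3 = -7 + (-7 + I*r)/3 = -7 + (-7/3 + I*r/3) = -28/3 + I*r/3)
K(3, k + 1²*H)*2 = (-28/3 + (⅓)*3*(-1 + 1²*0))*2 = (-28/3 + (⅓)*3*(-1 + 1*0))*2 = (-28/3 + (⅓)*3*(-1 + 0))*2 = (-28/3 + (⅓)*3*(-1))*2 = (-28/3 - 1)*2 = -31/3*2 = -62/3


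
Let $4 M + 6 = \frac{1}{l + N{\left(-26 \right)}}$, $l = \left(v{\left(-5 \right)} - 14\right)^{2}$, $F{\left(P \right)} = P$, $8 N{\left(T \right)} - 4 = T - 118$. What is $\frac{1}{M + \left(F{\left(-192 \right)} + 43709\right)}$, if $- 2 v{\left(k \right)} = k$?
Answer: $\frac{918}{39947231} \approx 2.298 \cdot 10^{-5}$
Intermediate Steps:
$N{\left(T \right)} = - \frac{57}{4} + \frac{T}{8}$ ($N{\left(T \right)} = \frac{1}{2} + \frac{T - 118}{8} = \frac{1}{2} + \frac{-118 + T}{8} = \frac{1}{2} + \left(- \frac{59}{4} + \frac{T}{8}\right) = - \frac{57}{4} + \frac{T}{8}$)
$v{\left(k \right)} = - \frac{k}{2}$
$l = \frac{529}{4}$ ($l = \left(\left(- \frac{1}{2}\right) \left(-5\right) - 14\right)^{2} = \left(\frac{5}{2} - 14\right)^{2} = \left(- \frac{23}{2}\right)^{2} = \frac{529}{4} \approx 132.25$)
$M = - \frac{1375}{918}$ ($M = - \frac{3}{2} + \frac{1}{4 \left(\frac{529}{4} + \left(- \frac{57}{4} + \frac{1}{8} \left(-26\right)\right)\right)} = - \frac{3}{2} + \frac{1}{4 \left(\frac{529}{4} - \frac{35}{2}\right)} = - \frac{3}{2} + \frac{1}{4 \cdot \frac{459}{4}} = - \frac{3}{2} + \frac{1}{4} \cdot \frac{4}{459} = - \frac{3}{2} + \frac{1}{459} = - \frac{1375}{918} \approx -1.4978$)
$\frac{1}{M + \left(F{\left(-192 \right)} + 43709\right)} = \frac{1}{- \frac{1375}{918} + \left(-192 + 43709\right)} = \frac{1}{- \frac{1375}{918} + 43517} = \frac{1}{\frac{39947231}{918}} = \frac{918}{39947231}$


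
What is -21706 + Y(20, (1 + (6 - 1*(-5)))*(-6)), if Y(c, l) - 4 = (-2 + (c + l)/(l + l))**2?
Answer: -28122311/1296 ≈ -21699.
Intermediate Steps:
Y(c, l) = 4 + (-2 + (c + l)/(2*l))**2 (Y(c, l) = 4 + (-2 + (c + l)/(l + l))**2 = 4 + (-2 + (c + l)/((2*l)))**2 = 4 + (-2 + (c + l)*(1/(2*l)))**2 = 4 + (-2 + (c + l)/(2*l))**2)
-21706 + Y(20, (1 + (6 - 1*(-5)))*(-6)) = -21706 + (4 + (20 - 3*(1 + (6 - 1*(-5)))*(-6))**2/(4*((1 + (6 - 1*(-5)))*(-6))**2)) = -21706 + (4 + (20 - 3*(1 + (6 + 5))*(-6))**2/(4*((1 + (6 + 5))*(-6))**2)) = -21706 + (4 + (20 - 3*(1 + 11)*(-6))**2/(4*((1 + 11)*(-6))**2)) = -21706 + (4 + (20 - 36*(-6))**2/(4*(12*(-6))**2)) = -21706 + (4 + (1/4)*(20 - 3*(-72))**2/(-72)**2) = -21706 + (4 + (1/4)*(1/5184)*(20 + 216)**2) = -21706 + (4 + (1/4)*(1/5184)*236**2) = -21706 + (4 + (1/4)*(1/5184)*55696) = -21706 + (4 + 3481/1296) = -21706 + 8665/1296 = -28122311/1296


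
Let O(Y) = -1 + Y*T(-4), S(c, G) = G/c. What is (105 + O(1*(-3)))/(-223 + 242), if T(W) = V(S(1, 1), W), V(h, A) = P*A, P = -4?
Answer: 56/19 ≈ 2.9474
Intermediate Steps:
V(h, A) = -4*A
T(W) = -4*W
O(Y) = -1 + 16*Y (O(Y) = -1 + Y*(-4*(-4)) = -1 + Y*16 = -1 + 16*Y)
(105 + O(1*(-3)))/(-223 + 242) = (105 + (-1 + 16*(1*(-3))))/(-223 + 242) = (105 + (-1 + 16*(-3)))/19 = (105 + (-1 - 48))*(1/19) = (105 - 49)*(1/19) = 56*(1/19) = 56/19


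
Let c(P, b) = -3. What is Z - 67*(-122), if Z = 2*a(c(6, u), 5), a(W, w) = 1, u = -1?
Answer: 8176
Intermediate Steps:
Z = 2 (Z = 2*1 = 2)
Z - 67*(-122) = 2 - 67*(-122) = 2 + 8174 = 8176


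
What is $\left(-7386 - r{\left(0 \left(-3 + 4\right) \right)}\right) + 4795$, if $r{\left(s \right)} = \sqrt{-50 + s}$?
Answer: $-2591 - 5 i \sqrt{2} \approx -2591.0 - 7.0711 i$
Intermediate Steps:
$\left(-7386 - r{\left(0 \left(-3 + 4\right) \right)}\right) + 4795 = \left(-7386 - \sqrt{-50 + 0 \left(-3 + 4\right)}\right) + 4795 = \left(-7386 - \sqrt{-50 + 0 \cdot 1}\right) + 4795 = \left(-7386 - \sqrt{-50 + 0}\right) + 4795 = \left(-7386 - \sqrt{-50}\right) + 4795 = \left(-7386 - 5 i \sqrt{2}\right) + 4795 = -2591 - 5 i \sqrt{2}$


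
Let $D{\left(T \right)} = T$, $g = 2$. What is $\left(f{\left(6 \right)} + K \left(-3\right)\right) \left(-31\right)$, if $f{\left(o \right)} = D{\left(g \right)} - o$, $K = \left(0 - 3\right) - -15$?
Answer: $1240$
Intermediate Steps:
$K = 12$ ($K = -3 + 15 = 12$)
$f{\left(o \right)} = 2 - o$
$\left(f{\left(6 \right)} + K \left(-3\right)\right) \left(-31\right) = \left(\left(2 - 6\right) + 12 \left(-3\right)\right) \left(-31\right) = \left(\left(2 - 6\right) - 36\right) \left(-31\right) = \left(-4 - 36\right) \left(-31\right) = \left(-40\right) \left(-31\right) = 1240$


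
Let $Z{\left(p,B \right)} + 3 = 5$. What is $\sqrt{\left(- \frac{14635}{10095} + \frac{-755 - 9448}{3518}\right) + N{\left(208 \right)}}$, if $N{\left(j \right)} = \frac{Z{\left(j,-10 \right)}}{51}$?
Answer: $\frac{i \sqrt{62851248649797942}}{120748314} \approx 2.0762 i$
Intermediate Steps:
$Z{\left(p,B \right)} = 2$ ($Z{\left(p,B \right)} = -3 + 5 = 2$)
$N{\left(j \right)} = \frac{2}{51}$
$\sqrt{\left(- \frac{14635}{10095} + \frac{-755 - 9448}{3518}\right) + N{\left(208 \right)}} = \sqrt{\left(- \frac{14635}{10095} + \frac{-755 - 9448}{3518}\right) + \frac{2}{51}} = \sqrt{\left(\left(-14635\right) \frac{1}{10095} - \frac{10203}{3518}\right) + \frac{2}{51}} = \sqrt{\left(- \frac{2927}{2019} - \frac{10203}{3518}\right) + \frac{2}{51}} = \sqrt{- \frac{30897043}{7102842} + \frac{2}{51}} = \sqrt{- \frac{520514503}{120748314}} = \frac{i \sqrt{62851248649797942}}{120748314}$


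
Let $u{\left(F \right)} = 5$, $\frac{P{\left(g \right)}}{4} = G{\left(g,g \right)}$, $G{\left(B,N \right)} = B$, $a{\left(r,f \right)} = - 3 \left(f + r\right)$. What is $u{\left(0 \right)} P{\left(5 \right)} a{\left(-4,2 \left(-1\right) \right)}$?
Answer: $1800$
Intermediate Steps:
$a{\left(r,f \right)} = - 3 f - 3 r$
$P{\left(g \right)} = 4 g$
$u{\left(0 \right)} P{\left(5 \right)} a{\left(-4,2 \left(-1\right) \right)} = 5 \cdot 4 \cdot 5 \left(- 3 \cdot 2 \left(-1\right) - -12\right) = 5 \cdot 20 \left(\left(-3\right) \left(-2\right) + 12\right) = 100 \left(6 + 12\right) = 100 \cdot 18 = 1800$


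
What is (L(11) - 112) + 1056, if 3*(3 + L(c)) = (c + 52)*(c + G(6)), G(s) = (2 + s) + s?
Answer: 1466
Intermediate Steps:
G(s) = 2 + 2*s
L(c) = -3 + (14 + c)*(52 + c)/3 (L(c) = -3 + ((c + 52)*(c + (2 + 2*6)))/3 = -3 + ((52 + c)*(c + (2 + 12)))/3 = -3 + ((52 + c)*(c + 14))/3 = -3 + ((52 + c)*(14 + c))/3 = -3 + ((14 + c)*(52 + c))/3 = -3 + (14 + c)*(52 + c)/3)
(L(11) - 112) + 1056 = ((719/3 + 22*11 + (⅓)*11²) - 112) + 1056 = ((719/3 + 242 + (⅓)*121) - 112) + 1056 = ((719/3 + 242 + 121/3) - 112) + 1056 = (522 - 112) + 1056 = 410 + 1056 = 1466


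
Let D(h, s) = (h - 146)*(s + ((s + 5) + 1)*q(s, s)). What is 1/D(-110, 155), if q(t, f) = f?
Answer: -1/6428160 ≈ -1.5557e-7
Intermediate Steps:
D(h, s) = (-146 + h)*(s + s*(6 + s)) (D(h, s) = (h - 146)*(s + ((s + 5) + 1)*s) = (-146 + h)*(s + ((5 + s) + 1)*s) = (-146 + h)*(s + (6 + s)*s) = (-146 + h)*(s + s*(6 + s)))
1/D(-110, 155) = 1/(155*(-1022 - 146*155 + 7*(-110) - 110*155)) = 1/(155*(-1022 - 22630 - 770 - 17050)) = 1/(155*(-41472)) = 1/(-6428160) = -1/6428160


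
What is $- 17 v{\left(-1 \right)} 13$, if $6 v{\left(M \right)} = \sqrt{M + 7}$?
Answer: $- \frac{221 \sqrt{6}}{6} \approx -90.223$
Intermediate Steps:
$v{\left(M \right)} = \frac{\sqrt{7 + M}}{6}$ ($v{\left(M \right)} = \frac{\sqrt{M + 7}}{6} = \frac{\sqrt{7 + M}}{6}$)
$- 17 v{\left(-1 \right)} 13 = - 17 \frac{\sqrt{7 - 1}}{6} \cdot 13 = - 17 \frac{\sqrt{6}}{6} \cdot 13 = - \frac{17 \sqrt{6}}{6} \cdot 13 = - \frac{221 \sqrt{6}}{6}$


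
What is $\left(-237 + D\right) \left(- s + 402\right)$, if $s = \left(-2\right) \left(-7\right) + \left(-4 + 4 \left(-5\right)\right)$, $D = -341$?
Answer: $-238136$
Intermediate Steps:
$s = -10$ ($s = 14 - 24 = -10$)
$\left(-237 + D\right) \left(- s + 402\right) = \left(-237 - 341\right) \left(\left(-1\right) \left(-10\right) + 402\right) = - 578 \left(10 + 402\right) = \left(-578\right) 412 = -238136$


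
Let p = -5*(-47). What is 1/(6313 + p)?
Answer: 1/6548 ≈ 0.00015272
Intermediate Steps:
p = 235
1/(6313 + p) = 1/(6313 + 235) = 1/6548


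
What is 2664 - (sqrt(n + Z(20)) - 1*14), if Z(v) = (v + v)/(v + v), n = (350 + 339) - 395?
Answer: 2678 - sqrt(295) ≈ 2660.8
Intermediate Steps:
n = 294 (n = 689 - 395 = 294)
Z(v) = 1 (Z(v) = (2*v)/((2*v)) = (2*v)*(1/(2*v)) = 1)
2664 - (sqrt(n + Z(20)) - 1*14) = 2664 - (sqrt(294 + 1) - 1*14) = 2664 - (sqrt(295) - 14) = 2664 - (-14 + sqrt(295)) = 2664 + (14 - sqrt(295)) = 2678 - sqrt(295)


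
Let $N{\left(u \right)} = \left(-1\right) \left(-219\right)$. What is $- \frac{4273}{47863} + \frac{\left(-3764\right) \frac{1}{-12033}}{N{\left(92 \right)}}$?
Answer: $- \frac{11080168639}{126129869901} \approx -0.087847$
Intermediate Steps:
$N{\left(u \right)} = 219$
$- \frac{4273}{47863} + \frac{\left(-3764\right) \frac{1}{-12033}}{N{\left(92 \right)}} = - \frac{4273}{47863} + \frac{\left(-3764\right) \frac{1}{-12033}}{219} = \left(-4273\right) \frac{1}{47863} + \left(-3764\right) \left(- \frac{1}{12033}\right) \frac{1}{219} = - \frac{4273}{47863} + \frac{3764}{12033} \cdot \frac{1}{219} = - \frac{4273}{47863} + \frac{3764}{2635227} = - \frac{11080168639}{126129869901}$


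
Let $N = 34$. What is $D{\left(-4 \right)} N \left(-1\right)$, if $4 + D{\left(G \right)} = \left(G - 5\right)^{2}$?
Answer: $-2618$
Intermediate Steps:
$D{\left(G \right)} = -4 + \left(-5 + G\right)^{2}$ ($D{\left(G \right)} = -4 + \left(G - 5\right)^{2} = -4 + \left(-5 + G\right)^{2}$)
$D{\left(-4 \right)} N \left(-1\right) = \left(-4 + \left(-5 - 4\right)^{2}\right) 34 \left(-1\right) = \left(-4 + \left(-9\right)^{2}\right) 34 \left(-1\right) = \left(-4 + 81\right) 34 \left(-1\right) = 77 \cdot 34 \left(-1\right) = 2618 \left(-1\right) = -2618$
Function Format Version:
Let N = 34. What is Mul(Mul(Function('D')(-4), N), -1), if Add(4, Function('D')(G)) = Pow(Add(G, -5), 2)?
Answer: -2618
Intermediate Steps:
Function('D')(G) = Add(-4, Pow(Add(-5, G), 2)) (Function('D')(G) = Add(-4, Pow(Add(G, -5), 2)) = Add(-4, Pow(Add(-5, G), 2)))
Mul(Mul(Function('D')(-4), N), -1) = Mul(Mul(Add(-4, Pow(Add(-5, -4), 2)), 34), -1) = Mul(Mul(Add(-4, Pow(-9, 2)), 34), -1) = Mul(Mul(Add(-4, 81), 34), -1) = Mul(Mul(77, 34), -1) = Mul(2618, -1) = -2618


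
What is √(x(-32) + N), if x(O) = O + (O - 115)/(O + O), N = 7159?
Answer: 5*√18251/8 ≈ 84.435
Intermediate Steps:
x(O) = O + (-115 + O)/(2*O) (x(O) = O + (-115 + O)/((2*O)) = O + (-115 + O)*(1/(2*O)) = O + (-115 + O)/(2*O))
√(x(-32) + N) = √((½ - 32 - 115/2/(-32)) + 7159) = √((½ - 32 - 115/2*(-1/32)) + 7159) = √((½ - 32 + 115/64) + 7159) = √(-1901/64 + 7159) = √(456275/64) = 5*√18251/8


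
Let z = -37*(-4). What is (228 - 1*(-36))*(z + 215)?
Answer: 95832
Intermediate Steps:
z = 148
(228 - 1*(-36))*(z + 215) = (228 - 1*(-36))*(148 + 215) = (228 + 36)*363 = 264*363 = 95832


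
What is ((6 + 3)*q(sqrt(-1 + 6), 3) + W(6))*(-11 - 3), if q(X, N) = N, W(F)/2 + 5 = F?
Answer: -406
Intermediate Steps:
W(F) = -10 + 2*F
((6 + 3)*q(sqrt(-1 + 6), 3) + W(6))*(-11 - 3) = ((6 + 3)*3 + (-10 + 2*6))*(-11 - 3) = (9*3 + (-10 + 12))*(-14) = (27 + 2)*(-14) = 29*(-14) = -406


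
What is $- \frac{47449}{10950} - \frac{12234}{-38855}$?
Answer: $- \frac{341933719}{85092450} \approx -4.0184$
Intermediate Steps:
$- \frac{47449}{10950} - \frac{12234}{-38855} = \left(-47449\right) \frac{1}{10950} - - \frac{12234}{38855} = - \frac{47449}{10950} + \frac{12234}{38855} = - \frac{341933719}{85092450}$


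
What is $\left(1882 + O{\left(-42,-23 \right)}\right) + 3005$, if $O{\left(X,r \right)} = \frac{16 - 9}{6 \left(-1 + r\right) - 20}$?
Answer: $\frac{801461}{164} \approx 4887.0$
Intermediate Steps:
$O{\left(X,r \right)} = \frac{7}{-26 + 6 r}$ ($O{\left(X,r \right)} = \frac{7}{\left(-6 + 6 r\right) - 20} = \frac{7}{-26 + 6 r}$)
$\left(1882 + O{\left(-42,-23 \right)}\right) + 3005 = \left(1882 + \frac{7}{2 \left(-13 + 3 \left(-23\right)\right)}\right) + 3005 = \left(1882 + \frac{7}{2 \left(-13 - 69\right)}\right) + 3005 = \left(1882 + \frac{7}{2 \left(-82\right)}\right) + 3005 = \left(1882 + \frac{7}{2} \left(- \frac{1}{82}\right)\right) + 3005 = \left(1882 - \frac{7}{164}\right) + 3005 = \frac{308641}{164} + 3005 = \frac{801461}{164}$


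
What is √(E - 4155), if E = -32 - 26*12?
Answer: I*√4499 ≈ 67.075*I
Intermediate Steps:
E = -344 (E = -32 - 312 = -344)
√(E - 4155) = √(-344 - 4155) = √(-4499) = I*√4499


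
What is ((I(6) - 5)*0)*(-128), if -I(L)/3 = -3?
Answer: 0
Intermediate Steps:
I(L) = 9 (I(L) = -3*(-3) = 9)
((I(6) - 5)*0)*(-128) = ((9 - 5)*0)*(-128) = (4*0)*(-128) = 0*(-128) = 0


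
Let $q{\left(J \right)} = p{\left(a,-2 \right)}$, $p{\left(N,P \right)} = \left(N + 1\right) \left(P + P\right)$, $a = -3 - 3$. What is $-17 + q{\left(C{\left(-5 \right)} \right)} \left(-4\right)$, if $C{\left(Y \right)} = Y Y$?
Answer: $-97$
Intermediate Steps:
$a = -6$ ($a = -3 - 3 = -6$)
$p{\left(N,P \right)} = 2 P \left(1 + N\right)$ ($p{\left(N,P \right)} = \left(1 + N\right) 2 P = 2 P \left(1 + N\right)$)
$C{\left(Y \right)} = Y^{2}$
$q{\left(J \right)} = 20$ ($q{\left(J \right)} = 2 \left(-2\right) \left(1 - 6\right) = 2 \left(-2\right) \left(-5\right) = 20$)
$-17 + q{\left(C{\left(-5 \right)} \right)} \left(-4\right) = -17 + 20 \left(-4\right) = -17 - 80 = -97$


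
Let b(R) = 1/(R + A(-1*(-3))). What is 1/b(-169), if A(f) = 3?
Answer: -166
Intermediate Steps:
b(R) = 1/(3 + R) (b(R) = 1/(R + 3) = 1/(3 + R))
1/b(-169) = 1/(1/(3 - 169)) = 1/(1/(-166)) = 1/(-1/166) = -166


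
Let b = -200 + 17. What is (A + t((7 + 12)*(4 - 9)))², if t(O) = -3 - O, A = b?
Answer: 8281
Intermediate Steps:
b = -183
A = -183
(A + t((7 + 12)*(4 - 9)))² = (-183 + (-3 - (7 + 12)*(4 - 9)))² = (-183 + (-3 - 19*(-5)))² = (-183 + (-3 - 1*(-95)))² = (-183 + (-3 + 95))² = (-183 + 92)² = (-91)² = 8281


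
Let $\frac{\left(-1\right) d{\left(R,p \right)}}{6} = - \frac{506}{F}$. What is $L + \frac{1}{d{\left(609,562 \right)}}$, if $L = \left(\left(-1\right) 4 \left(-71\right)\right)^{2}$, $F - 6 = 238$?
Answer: $\frac{61217965}{759} \approx 80656.0$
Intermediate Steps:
$F = 244$ ($F = 6 + 238 = 244$)
$d{\left(R,p \right)} = \frac{759}{61}$ ($d{\left(R,p \right)} = - 6 \left(- \frac{506}{244}\right) = - 6 \left(\left(-506\right) \frac{1}{244}\right) = \left(-6\right) \left(- \frac{253}{122}\right) = \frac{759}{61}$)
$L = 80656$ ($L = \left(\left(-4\right) \left(-71\right)\right)^{2} = 284^{2} = 80656$)
$L + \frac{1}{d{\left(609,562 \right)}} = 80656 + \frac{1}{\frac{759}{61}} = 80656 + \frac{61}{759} = \frac{61217965}{759}$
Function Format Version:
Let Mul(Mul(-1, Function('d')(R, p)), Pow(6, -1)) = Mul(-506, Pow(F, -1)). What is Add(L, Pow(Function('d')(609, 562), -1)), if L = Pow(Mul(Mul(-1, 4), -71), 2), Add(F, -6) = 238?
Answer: Rational(61217965, 759) ≈ 80656.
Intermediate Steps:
F = 244 (F = Add(6, 238) = 244)
Function('d')(R, p) = Rational(759, 61) (Function('d')(R, p) = Mul(-6, Mul(-506, Pow(244, -1))) = Mul(-6, Mul(-506, Rational(1, 244))) = Mul(-6, Rational(-253, 122)) = Rational(759, 61))
L = 80656 (L = Pow(Mul(-4, -71), 2) = Pow(284, 2) = 80656)
Add(L, Pow(Function('d')(609, 562), -1)) = Add(80656, Pow(Rational(759, 61), -1)) = Add(80656, Rational(61, 759)) = Rational(61217965, 759)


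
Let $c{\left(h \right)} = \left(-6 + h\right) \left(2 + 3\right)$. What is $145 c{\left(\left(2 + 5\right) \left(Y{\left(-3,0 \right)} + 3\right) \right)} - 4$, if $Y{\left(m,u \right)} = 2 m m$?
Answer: $102221$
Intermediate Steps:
$Y{\left(m,u \right)} = 2 m^{2}$
$c{\left(h \right)} = -30 + 5 h$ ($c{\left(h \right)} = \left(-6 + h\right) 5 = -30 + 5 h$)
$145 c{\left(\left(2 + 5\right) \left(Y{\left(-3,0 \right)} + 3\right) \right)} - 4 = 145 \left(-30 + 5 \left(2 + 5\right) \left(2 \left(-3\right)^{2} + 3\right)\right) - 4 = 145 \left(-30 + 5 \cdot 7 \left(2 \cdot 9 + 3\right)\right) - 4 = 145 \left(-30 + 5 \cdot 7 \left(18 + 3\right)\right) - 4 = 145 \left(-30 + 5 \cdot 7 \cdot 21\right) - 4 = 145 \left(-30 + 5 \cdot 147\right) - 4 = 145 \left(-30 + 735\right) - 4 = 145 \cdot 705 - 4 = 102225 - 4 = 102221$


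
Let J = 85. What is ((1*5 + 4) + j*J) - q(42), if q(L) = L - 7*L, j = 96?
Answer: 8421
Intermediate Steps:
q(L) = -6*L
((1*5 + 4) + j*J) - q(42) = ((1*5 + 4) + 96*85) - (-6)*42 = ((5 + 4) + 8160) - 1*(-252) = (9 + 8160) + 252 = 8169 + 252 = 8421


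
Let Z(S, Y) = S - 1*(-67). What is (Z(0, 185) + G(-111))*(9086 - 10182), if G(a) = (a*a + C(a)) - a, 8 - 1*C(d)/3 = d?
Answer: -14090176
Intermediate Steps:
C(d) = 24 - 3*d
Z(S, Y) = 67 + S (Z(S, Y) = S + 67 = 67 + S)
G(a) = 24 + a**2 - 4*a (G(a) = (a*a + (24 - 3*a)) - a = (a**2 + (24 - 3*a)) - a = (24 + a**2 - 3*a) - a = 24 + a**2 - 4*a)
(Z(0, 185) + G(-111))*(9086 - 10182) = ((67 + 0) + (24 + (-111)**2 - 4*(-111)))*(9086 - 10182) = (67 + (24 + 12321 + 444))*(-1096) = (67 + 12789)*(-1096) = 12856*(-1096) = -14090176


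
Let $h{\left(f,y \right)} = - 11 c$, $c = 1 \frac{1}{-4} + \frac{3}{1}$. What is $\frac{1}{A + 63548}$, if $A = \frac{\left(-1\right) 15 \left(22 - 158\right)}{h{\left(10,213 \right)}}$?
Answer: $\frac{121}{7681148} \approx 1.5753 \cdot 10^{-5}$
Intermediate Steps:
$c = \frac{11}{4}$ ($c = 1 \left(- \frac{1}{4}\right) + 3 \cdot 1 = - \frac{1}{4} + 3 = \frac{11}{4} \approx 2.75$)
$h{\left(f,y \right)} = - \frac{121}{4}$ ($h{\left(f,y \right)} = \left(-11\right) \frac{11}{4} = - \frac{121}{4}$)
$A = - \frac{8160}{121}$ ($A = \frac{\left(-1\right) 15 \left(22 - 158\right)}{- \frac{121}{4}} = \left(-15\right) \left(-136\right) \left(- \frac{4}{121}\right) = 2040 \left(- \frac{4}{121}\right) = - \frac{8160}{121} \approx -67.438$)
$\frac{1}{A + 63548} = \frac{1}{- \frac{8160}{121} + 63548} = \frac{1}{\frac{7681148}{121}} = \frac{121}{7681148}$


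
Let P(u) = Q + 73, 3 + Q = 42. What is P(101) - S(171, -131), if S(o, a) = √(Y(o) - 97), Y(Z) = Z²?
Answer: 112 - 2*√7286 ≈ -58.716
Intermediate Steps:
Q = 39 (Q = -3 + 42 = 39)
S(o, a) = √(-97 + o²) (S(o, a) = √(o² - 97) = √(-97 + o²))
P(u) = 112 (P(u) = 39 + 73 = 112)
P(101) - S(171, -131) = 112 - √(-97 + 171²) = 112 - √(-97 + 29241) = 112 - √29144 = 112 - 2*√7286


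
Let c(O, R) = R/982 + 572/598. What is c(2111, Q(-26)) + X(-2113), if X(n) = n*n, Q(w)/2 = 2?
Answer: 50420647165/11293 ≈ 4.4648e+6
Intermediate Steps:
Q(w) = 4 (Q(w) = 2*2 = 4)
c(O, R) = 22/23 + R/982 (c(O, R) = R*(1/982) + 572*(1/598) = R/982 + 22/23 = 22/23 + R/982)
X(n) = n²
c(2111, Q(-26)) + X(-2113) = (22/23 + (1/982)*4) + (-2113)² = (22/23 + 2/491) + 4464769 = 10848/11293 + 4464769 = 50420647165/11293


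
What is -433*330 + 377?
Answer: -142513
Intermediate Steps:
-433*330 + 377 = -142890 + 377 = -142513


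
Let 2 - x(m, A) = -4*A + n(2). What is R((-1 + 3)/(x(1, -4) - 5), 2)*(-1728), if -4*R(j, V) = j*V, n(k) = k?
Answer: -576/7 ≈ -82.286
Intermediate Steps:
x(m, A) = 4*A (x(m, A) = 2 - (-4*A + 2) = 2 - (2 - 4*A) = 2 + (-2 + 4*A) = 4*A)
R(j, V) = -V*j/4 (R(j, V) = -j*V/4 = -V*j/4)
R((-1 + 3)/(x(1, -4) - 5), 2)*(-1728) = -1/4*2*(-1 + 3)/(4*(-4) - 5)*(-1728) = -1/4*2*2/(-16 - 5)*(-1728) = -1/4*2*2/(-21)*(-1728) = -1/4*2*2*(-1/21)*(-1728) = -1/4*2*(-2/21)*(-1728) = (1/21)*(-1728) = -576/7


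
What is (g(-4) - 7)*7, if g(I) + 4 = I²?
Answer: 35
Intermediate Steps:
g(I) = -4 + I²
(g(-4) - 7)*7 = ((-4 + (-4)²) - 7)*7 = ((-4 + 16) - 7)*7 = (12 - 7)*7 = 5*7 = 35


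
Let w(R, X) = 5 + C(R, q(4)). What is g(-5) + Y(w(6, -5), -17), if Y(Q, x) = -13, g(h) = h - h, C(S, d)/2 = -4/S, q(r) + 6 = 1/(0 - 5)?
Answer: -13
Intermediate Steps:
q(r) = -31/5 (q(r) = -6 + 1/(0 - 5) = -6 + 1/(-5) = -6 - ⅕ = -31/5)
C(S, d) = -8/S (C(S, d) = 2*(-4/S) = -8/S)
g(h) = 0
w(R, X) = 5 - 8/R
g(-5) + Y(w(6, -5), -17) = 0 - 13 = -13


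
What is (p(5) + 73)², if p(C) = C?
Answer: 6084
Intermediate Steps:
(p(5) + 73)² = (5 + 73)² = 78² = 6084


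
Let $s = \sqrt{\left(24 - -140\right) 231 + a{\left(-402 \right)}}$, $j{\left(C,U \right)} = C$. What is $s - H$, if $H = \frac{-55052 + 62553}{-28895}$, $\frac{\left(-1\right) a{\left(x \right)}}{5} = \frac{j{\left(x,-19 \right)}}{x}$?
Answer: $\frac{7501}{28895} + \sqrt{37879} \approx 194.88$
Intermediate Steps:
$a{\left(x \right)} = -5$ ($a{\left(x \right)} = - 5 \frac{x}{x} = \left(-5\right) 1 = -5$)
$H = - \frac{7501}{28895}$ ($H = 7501 \left(- \frac{1}{28895}\right) = - \frac{7501}{28895} \approx -0.25959$)
$s = \sqrt{37879}$ ($s = \sqrt{\left(24 - -140\right) 231 - 5} = \sqrt{\left(24 + 140\right) 231 - 5} = \sqrt{164 \cdot 231 - 5} = \sqrt{37884 - 5} = \sqrt{37879} \approx 194.63$)
$s - H = \sqrt{37879} - - \frac{7501}{28895} = \sqrt{37879} + \frac{7501}{28895} = \frac{7501}{28895} + \sqrt{37879}$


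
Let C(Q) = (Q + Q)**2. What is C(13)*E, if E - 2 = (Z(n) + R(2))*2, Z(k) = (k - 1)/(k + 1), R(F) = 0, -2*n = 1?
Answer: -2704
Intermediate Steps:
n = -1/2 (n = -1/2*1 = -1/2 ≈ -0.50000)
C(Q) = 4*Q**2 (C(Q) = (2*Q)**2 = 4*Q**2)
Z(k) = (-1 + k)/(1 + k)
E = -4 (E = 2 + ((-1 - 1/2)/(1 - 1/2) + 0)*2 = 2 + (-3/2/(1/2) + 0)*2 = 2 + (2*(-3/2) + 0)*2 = 2 + (-3 + 0)*2 = 2 - 3*2 = 2 - 6 = -4)
C(13)*E = (4*13**2)*(-4) = (4*169)*(-4) = 676*(-4) = -2704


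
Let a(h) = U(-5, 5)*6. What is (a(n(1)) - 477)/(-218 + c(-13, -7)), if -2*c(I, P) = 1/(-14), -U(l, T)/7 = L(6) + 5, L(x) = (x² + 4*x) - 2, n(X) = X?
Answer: 87444/6103 ≈ 14.328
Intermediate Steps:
L(x) = -2 + x² + 4*x
U(l, T) = -441 (U(l, T) = -7*((-2 + 6² + 4*6) + 5) = -7*((-2 + 36 + 24) + 5) = -7*(58 + 5) = -7*63 = -441)
c(I, P) = 1/28 (c(I, P) = -½/(-14) = -½*(-1/14) = 1/28)
a(h) = -2646 (a(h) = -441*6 = -2646)
(a(n(1)) - 477)/(-218 + c(-13, -7)) = (-2646 - 477)/(-218 + 1/28) = -3123/(-6103/28) = -3123*(-28/6103) = 87444/6103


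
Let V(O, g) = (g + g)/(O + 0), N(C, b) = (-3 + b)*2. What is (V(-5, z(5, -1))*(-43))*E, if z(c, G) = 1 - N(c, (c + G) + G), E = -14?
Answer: -1204/5 ≈ -240.80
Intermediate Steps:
N(C, b) = -6 + 2*b
z(c, G) = 7 - 4*G - 2*c (z(c, G) = 1 - (-6 + 2*((c + G) + G)) = 1 - (-6 + 2*((G + c) + G)) = 1 - (-6 + 2*(c + 2*G)) = 1 - (-6 + (2*c + 4*G)) = 1 - (-6 + 2*c + 4*G) = 1 + (6 - 4*G - 2*c) = 7 - 4*G - 2*c)
V(O, g) = 2*g/O (V(O, g) = (2*g)/O = 2*g/O)
(V(-5, z(5, -1))*(-43))*E = ((2*(7 - 4*(-1) - 2*5)/(-5))*(-43))*(-14) = ((2*(7 + 4 - 10)*(-⅕))*(-43))*(-14) = ((2*1*(-⅕))*(-43))*(-14) = -⅖*(-43)*(-14) = (86/5)*(-14) = -1204/5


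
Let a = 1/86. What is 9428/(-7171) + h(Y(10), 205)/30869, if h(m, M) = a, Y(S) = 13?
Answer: -25028824981/19037097514 ≈ -1.3147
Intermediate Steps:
a = 1/86 ≈ 0.011628
h(m, M) = 1/86
9428/(-7171) + h(Y(10), 205)/30869 = 9428/(-7171) + (1/86)/30869 = 9428*(-1/7171) + (1/86)*(1/30869) = -9428/7171 + 1/2654734 = -25028824981/19037097514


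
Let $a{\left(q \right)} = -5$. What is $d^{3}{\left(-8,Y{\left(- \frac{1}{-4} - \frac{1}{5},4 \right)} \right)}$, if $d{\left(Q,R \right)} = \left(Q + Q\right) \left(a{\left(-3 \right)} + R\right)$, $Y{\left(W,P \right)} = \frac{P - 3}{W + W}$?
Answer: $-512000$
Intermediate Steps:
$Y{\left(W,P \right)} = \frac{-3 + P}{2 W}$
$d{\left(Q,R \right)} = 2 Q \left(-5 + R\right)$ ($d{\left(Q,R \right)} = \left(Q + Q\right) \left(-5 + R\right) = 2 Q \left(-5 + R\right)$)
$d^{3}{\left(-8,Y{\left(- \frac{1}{-4} - \frac{1}{5},4 \right)} \right)} = \left(2 \left(-8\right) \left(-5 + \frac{-3 + 4}{2 \left(- \frac{1}{-4} - \frac{1}{5}\right)}\right)\right)^{3} = \left(2 \left(-8\right) \left(-5 + \frac{1}{2} \frac{1}{\left(-1\right) \left(- \frac{1}{4}\right) - \frac{1}{5}} \cdot 1\right)\right)^{3} = \left(2 \left(-8\right) \left(-5 + \frac{1}{2} \frac{1}{\frac{1}{4} - \frac{1}{5}} \cdot 1\right)\right)^{3} = \left(2 \left(-8\right) \left(-5 + \frac{1}{2} \frac{1}{\frac{1}{20}} \cdot 1\right)\right)^{3} = \left(2 \left(-8\right) \left(-5 + \frac{1}{2} \cdot 20 \cdot 1\right)\right)^{3} = \left(2 \left(-8\right) \left(-5 + 10\right)\right)^{3} = \left(2 \left(-8\right) 5\right)^{3} = \left(-80\right)^{3} = -512000$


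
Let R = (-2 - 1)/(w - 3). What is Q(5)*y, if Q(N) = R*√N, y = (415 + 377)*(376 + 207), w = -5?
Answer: 173151*√5 ≈ 3.8718e+5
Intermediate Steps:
y = 461736 (y = 792*583 = 461736)
R = 3/8 (R = (-2 - 1)/(-5 - 3) = -3/(-8) = -3*(-⅛) = 3/8 ≈ 0.37500)
Q(N) = 3*√N/8
Q(5)*y = (3*√5/8)*461736 = 173151*√5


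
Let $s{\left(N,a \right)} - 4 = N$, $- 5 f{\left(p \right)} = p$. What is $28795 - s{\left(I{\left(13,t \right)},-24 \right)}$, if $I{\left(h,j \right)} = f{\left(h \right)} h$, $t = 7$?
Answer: $\frac{144124}{5} \approx 28825.0$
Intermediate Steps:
$f{\left(p \right)} = - \frac{p}{5}$
$I{\left(h,j \right)} = - \frac{h^{2}}{5}$ ($I{\left(h,j \right)} = - \frac{h}{5} h = - \frac{h^{2}}{5}$)
$s{\left(N,a \right)} = 4 + N$
$28795 - s{\left(I{\left(13,t \right)},-24 \right)} = 28795 - \left(4 - \frac{13^{2}}{5}\right) = 28795 - \left(4 - \frac{169}{5}\right) = 28795 - - \frac{149}{5} = 28795 + \frac{149}{5} = \frac{144124}{5}$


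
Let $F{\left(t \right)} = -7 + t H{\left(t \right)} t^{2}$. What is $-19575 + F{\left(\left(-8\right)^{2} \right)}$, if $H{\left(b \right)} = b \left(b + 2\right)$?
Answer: $1107276674$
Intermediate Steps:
$H{\left(b \right)} = b \left(2 + b\right)$
$F{\left(t \right)} = -7 + t^{4} \left(2 + t\right)$ ($F{\left(t \right)} = -7 + t t \left(2 + t\right) t^{2} = -7 + t t^{3} \left(2 + t\right) = -7 + t^{4} \left(2 + t\right)$)
$-19575 + F{\left(\left(-8\right)^{2} \right)} = -19575 - \left(7 - \left(\left(-8\right)^{2}\right)^{4} \left(2 + \left(-8\right)^{2}\right)\right) = -19575 - \left(7 - 64^{4} \left(2 + 64\right)\right) = -19575 + \left(-7 + 16777216 \cdot 66\right) = -19575 + \left(-7 + 1107296256\right) = -19575 + 1107296249 = 1107276674$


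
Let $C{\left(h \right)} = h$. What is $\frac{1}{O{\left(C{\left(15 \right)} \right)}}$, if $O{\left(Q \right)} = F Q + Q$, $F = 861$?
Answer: $\frac{1}{12930} \approx 7.7339 \cdot 10^{-5}$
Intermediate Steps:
$O{\left(Q \right)} = 862 Q$ ($O{\left(Q \right)} = 861 Q + Q = 862 Q$)
$\frac{1}{O{\left(C{\left(15 \right)} \right)}} = \frac{1}{862 \cdot 15} = \frac{1}{12930}$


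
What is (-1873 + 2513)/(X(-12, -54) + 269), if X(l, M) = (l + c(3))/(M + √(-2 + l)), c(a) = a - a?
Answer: 252421760/106183249 - 3840*I*√14/106183249 ≈ 2.3772 - 0.00013531*I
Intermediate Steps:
c(a) = 0
X(l, M) = l/(M + √(-2 + l)) (X(l, M) = (l + 0)/(M + √(-2 + l)) = l/(M + √(-2 + l)))
(-1873 + 2513)/(X(-12, -54) + 269) = (-1873 + 2513)/(-12/(-54 + √(-2 - 12)) + 269) = 640/(-12/(-54 + √(-14)) + 269) = 640/(-12/(-54 + I*√14) + 269) = 640/(269 - 12/(-54 + I*√14))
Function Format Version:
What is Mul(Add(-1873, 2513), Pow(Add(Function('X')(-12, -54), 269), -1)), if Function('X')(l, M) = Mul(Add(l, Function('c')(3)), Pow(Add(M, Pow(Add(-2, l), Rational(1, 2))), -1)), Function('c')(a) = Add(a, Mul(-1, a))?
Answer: Add(Rational(252421760, 106183249), Mul(Rational(-3840, 106183249), I, Pow(14, Rational(1, 2)))) ≈ Add(2.3772, Mul(-0.00013531, I))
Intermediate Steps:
Function('c')(a) = 0
Function('X')(l, M) = Mul(l, Pow(Add(M, Pow(Add(-2, l), Rational(1, 2))), -1)) (Function('X')(l, M) = Mul(Add(l, 0), Pow(Add(M, Pow(Add(-2, l), Rational(1, 2))), -1)) = Mul(l, Pow(Add(M, Pow(Add(-2, l), Rational(1, 2))), -1)))
Mul(Add(-1873, 2513), Pow(Add(Function('X')(-12, -54), 269), -1)) = Mul(Add(-1873, 2513), Pow(Add(Mul(-12, Pow(Add(-54, Pow(Add(-2, -12), Rational(1, 2))), -1)), 269), -1)) = Mul(640, Pow(Add(Mul(-12, Pow(Add(-54, Pow(-14, Rational(1, 2))), -1)), 269), -1)) = Mul(640, Pow(Add(Mul(-12, Pow(Add(-54, Mul(I, Pow(14, Rational(1, 2)))), -1)), 269), -1)) = Mul(640, Pow(Add(269, Mul(-12, Pow(Add(-54, Mul(I, Pow(14, Rational(1, 2)))), -1))), -1))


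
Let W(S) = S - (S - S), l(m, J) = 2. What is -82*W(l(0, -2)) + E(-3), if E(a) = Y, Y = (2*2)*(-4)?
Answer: -180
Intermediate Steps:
Y = -16 (Y = 4*(-4) = -16)
E(a) = -16
W(S) = S (W(S) = S - 1*0 = S + 0 = S)
-82*W(l(0, -2)) + E(-3) = -82*2 - 16 = -164 - 16 = -180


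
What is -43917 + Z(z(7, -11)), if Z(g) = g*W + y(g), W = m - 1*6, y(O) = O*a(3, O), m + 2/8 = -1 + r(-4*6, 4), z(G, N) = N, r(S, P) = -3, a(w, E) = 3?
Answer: -175349/4 ≈ -43837.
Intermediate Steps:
m = -17/4 (m = -¼ + (-1 - 3) = -¼ - 4 = -17/4 ≈ -4.2500)
y(O) = 3*O (y(O) = O*3 = 3*O)
W = -41/4 (W = -17/4 - 1*6 = -17/4 - 6 = -41/4 ≈ -10.250)
Z(g) = -29*g/4 (Z(g) = g*(-41/4) + 3*g = -41*g/4 + 3*g = -29*g/4)
-43917 + Z(z(7, -11)) = -43917 - 29/4*(-11) = -43917 + 319/4 = -175349/4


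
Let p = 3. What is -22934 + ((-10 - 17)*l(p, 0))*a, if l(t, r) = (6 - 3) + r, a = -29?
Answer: -20585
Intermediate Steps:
l(t, r) = 3 + r
-22934 + ((-10 - 17)*l(p, 0))*a = -22934 + ((-10 - 17)*(3 + 0))*(-29) = -22934 - 27*3*(-29) = -22934 - 81*(-29) = -22934 + 2349 = -20585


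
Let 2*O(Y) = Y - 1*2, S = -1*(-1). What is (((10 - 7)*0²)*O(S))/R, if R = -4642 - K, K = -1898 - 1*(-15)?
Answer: 0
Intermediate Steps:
K = -1883 (K = -1898 + 15 = -1883)
S = 1
O(Y) = -1 + Y/2 (O(Y) = (Y - 1*2)/2 = (Y - 2)/2 = (-2 + Y)/2 = -1 + Y/2)
R = -2759 (R = -4642 - 1*(-1883) = -4642 + 1883 = -2759)
(((10 - 7)*0²)*O(S))/R = (((10 - 7)*0²)*(-1 + (½)*1))/(-2759) = ((3*0)*(-1 + ½))*(-1/2759) = (0*(-½))*(-1/2759) = 0*(-1/2759) = 0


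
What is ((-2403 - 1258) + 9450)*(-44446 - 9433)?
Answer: -311905531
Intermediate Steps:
((-2403 - 1258) + 9450)*(-44446 - 9433) = (-3661 + 9450)*(-53879) = 5789*(-53879) = -311905531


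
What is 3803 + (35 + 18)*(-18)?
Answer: 2849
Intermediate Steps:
3803 + (35 + 18)*(-18) = 3803 + 53*(-18) = 3803 - 954 = 2849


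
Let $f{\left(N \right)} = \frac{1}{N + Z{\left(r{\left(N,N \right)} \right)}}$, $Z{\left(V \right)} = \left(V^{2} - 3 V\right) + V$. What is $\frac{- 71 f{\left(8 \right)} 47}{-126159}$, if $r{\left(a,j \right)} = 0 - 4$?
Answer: $\frac{3337}{4037088} \approx 0.00082659$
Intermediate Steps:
$r{\left(a,j \right)} = -4$ ($r{\left(a,j \right)} = 0 - 4 = -4$)
$Z{\left(V \right)} = V^{2} - 2 V$
$f{\left(N \right)} = \frac{1}{24 + N}$ ($f{\left(N \right)} = \frac{1}{N - 4 \left(-2 - 4\right)} = \frac{1}{N - -24} = \frac{1}{N + 24} = \frac{1}{24 + N}$)
$\frac{- 71 f{\left(8 \right)} 47}{-126159} = \frac{- \frac{71}{24 + 8} \cdot 47}{-126159} = - \frac{71}{32} \cdot 47 \left(- \frac{1}{126159}\right) = \left(-71\right) \frac{1}{32} \cdot 47 \left(- \frac{1}{126159}\right) = \left(- \frac{71}{32}\right) 47 \left(- \frac{1}{126159}\right) = \left(- \frac{3337}{32}\right) \left(- \frac{1}{126159}\right) = \frac{3337}{4037088}$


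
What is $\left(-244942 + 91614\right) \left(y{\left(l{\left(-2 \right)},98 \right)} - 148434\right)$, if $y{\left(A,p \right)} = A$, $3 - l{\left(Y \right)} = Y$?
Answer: $22758321712$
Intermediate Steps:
$l{\left(Y \right)} = 3 - Y$
$\left(-244942 + 91614\right) \left(y{\left(l{\left(-2 \right)},98 \right)} - 148434\right) = \left(-244942 + 91614\right) \left(\left(3 - -2\right) - 148434\right) = - 153328 \left(\left(3 + 2\right) - 148434\right) = - 153328 \left(5 - 148434\right) = \left(-153328\right) \left(-148429\right) = 22758321712$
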